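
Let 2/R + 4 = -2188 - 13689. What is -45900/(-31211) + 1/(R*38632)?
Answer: 3050755709/2411486704 ≈ 1.2651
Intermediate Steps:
R = -2/15881 (R = 2/(-4 + (-2188 - 13689)) = 2/(-4 - 15877) = 2/(-15881) = 2*(-1/15881) = -2/15881 ≈ -0.00012594)
-45900/(-31211) + 1/(R*38632) = -45900/(-31211) + 1/(-2/15881*38632) = -45900*(-1/31211) - 15881/2*1/38632 = 45900/31211 - 15881/77264 = 3050755709/2411486704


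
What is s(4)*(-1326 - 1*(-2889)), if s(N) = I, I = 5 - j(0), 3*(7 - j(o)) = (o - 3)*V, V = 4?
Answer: -9378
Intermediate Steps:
j(o) = 11 - 4*o/3 (j(o) = 7 - (o - 3)*4/3 = 7 - (-3 + o)*4/3 = 7 - (-12 + 4*o)/3 = 7 + (4 - 4*o/3) = 11 - 4*o/3)
I = -6 (I = 5 - (11 - 4/3*0) = 5 - (11 + 0) = 5 - 1*11 = 5 - 11 = -6)
s(N) = -6
s(4)*(-1326 - 1*(-2889)) = -6*(-1326 - 1*(-2889)) = -6*(-1326 + 2889) = -6*1563 = -9378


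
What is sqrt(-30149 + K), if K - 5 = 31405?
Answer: sqrt(1261) ≈ 35.511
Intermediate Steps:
K = 31410 (K = 5 + 31405 = 31410)
sqrt(-30149 + K) = sqrt(-30149 + 31410) = sqrt(1261)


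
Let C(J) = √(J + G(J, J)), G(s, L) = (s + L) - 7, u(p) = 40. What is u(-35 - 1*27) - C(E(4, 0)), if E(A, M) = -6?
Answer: 40 - 5*I ≈ 40.0 - 5.0*I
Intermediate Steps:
G(s, L) = -7 + L + s (G(s, L) = (L + s) - 7 = -7 + L + s)
C(J) = √(-7 + 3*J) (C(J) = √(J + (-7 + J + J)) = √(J + (-7 + 2*J)) = √(-7 + 3*J))
u(-35 - 1*27) - C(E(4, 0)) = 40 - √(-7 + 3*(-6)) = 40 - √(-7 - 18) = 40 - √(-25) = 40 - 5*I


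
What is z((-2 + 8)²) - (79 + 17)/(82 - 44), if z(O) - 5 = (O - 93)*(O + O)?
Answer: -77929/19 ≈ -4101.5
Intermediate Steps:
z(O) = 5 + 2*O*(-93 + O) (z(O) = 5 + (O - 93)*(O + O) = 5 + (-93 + O)*(2*O) = 5 + 2*O*(-93 + O))
z((-2 + 8)²) - (79 + 17)/(82 - 44) = (5 - 186*(-2 + 8)² + 2*((-2 + 8)²)²) - (79 + 17)/(82 - 44) = (5 - 186*6² + 2*(6²)²) - 96/38 = (5 - 186*36 + 2*36²) - 96/38 = (5 - 6696 + 2*1296) - 1*48/19 = (5 - 6696 + 2592) - 48/19 = -4099 - 48/19 = -77929/19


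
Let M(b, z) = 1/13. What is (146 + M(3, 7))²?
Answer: 3606201/169 ≈ 21338.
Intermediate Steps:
M(b, z) = 1/13
(146 + M(3, 7))² = (146 + 1/13)² = (1899/13)² = 3606201/169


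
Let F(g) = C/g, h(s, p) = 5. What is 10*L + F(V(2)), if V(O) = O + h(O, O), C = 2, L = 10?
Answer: 702/7 ≈ 100.29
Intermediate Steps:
V(O) = 5 + O (V(O) = O + 5 = 5 + O)
F(g) = 2/g
10*L + F(V(2)) = 10*10 + 2/(5 + 2) = 100 + 2/7 = 702/7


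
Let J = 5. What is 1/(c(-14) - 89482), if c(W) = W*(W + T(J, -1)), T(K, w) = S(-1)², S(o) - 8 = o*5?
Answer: -1/89412 ≈ -1.1184e-5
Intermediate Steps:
S(o) = 8 + 5*o (S(o) = 8 + o*5 = 8 + 5*o)
T(K, w) = 9 (T(K, w) = (8 + 5*(-1))² = (8 - 5)² = 3² = 9)
c(W) = W*(9 + W) (c(W) = W*(W + 9) = W*(9 + W))
1/(c(-14) - 89482) = 1/(-14*(9 - 14) - 89482) = 1/(-14*(-5) - 89482) = 1/(70 - 89482) = 1/(-89412) = -1/89412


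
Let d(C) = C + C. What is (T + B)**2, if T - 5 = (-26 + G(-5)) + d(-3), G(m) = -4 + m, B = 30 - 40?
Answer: 2116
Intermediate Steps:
d(C) = 2*C
B = -10
T = -36 (T = 5 + ((-26 + (-4 - 5)) + 2*(-3)) = 5 + ((-26 - 9) - 6) = 5 + (-35 - 6) = 5 - 41 = -36)
(T + B)**2 = (-36 - 10)**2 = (-46)**2 = 2116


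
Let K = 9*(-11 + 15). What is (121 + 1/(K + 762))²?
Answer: 9323640481/636804 ≈ 14641.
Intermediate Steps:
K = 36 (K = 9*4 = 36)
(121 + 1/(K + 762))² = (121 + 1/(36 + 762))² = (121 + 1/798)² = (96559/798)² = 9323640481/636804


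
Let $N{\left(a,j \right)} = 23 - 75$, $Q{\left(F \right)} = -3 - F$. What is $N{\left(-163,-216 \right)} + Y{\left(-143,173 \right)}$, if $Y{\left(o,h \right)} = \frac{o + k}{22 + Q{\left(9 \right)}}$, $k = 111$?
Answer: $- \frac{276}{5} \approx -55.2$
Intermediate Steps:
$N{\left(a,j \right)} = -52$
$Y{\left(o,h \right)} = \frac{111}{10} + \frac{o}{10}$ ($Y{\left(o,h \right)} = \frac{o + 111}{22 - 12} = \frac{111 + o}{22 - 12} = \frac{111 + o}{10} = \left(111 + o\right) \frac{1}{10} = \frac{111}{10} + \frac{o}{10}$)
$N{\left(-163,-216 \right)} + Y{\left(-143,173 \right)} = -52 + \left(\frac{111}{10} + \frac{1}{10} \left(-143\right)\right) = -52 + \left(\frac{111}{10} - \frac{143}{10}\right) = -52 - \frac{16}{5} = - \frac{276}{5}$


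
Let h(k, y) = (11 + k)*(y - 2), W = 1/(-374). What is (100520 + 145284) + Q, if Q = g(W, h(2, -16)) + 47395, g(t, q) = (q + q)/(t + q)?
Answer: 25660071915/87517 ≈ 2.9320e+5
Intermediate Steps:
W = -1/374 ≈ -0.0026738
h(k, y) = (-2 + y)*(11 + k) (h(k, y) = (11 + k)*(-2 + y) = (-2 + y)*(11 + k))
g(t, q) = 2*q/(q + t) (g(t, q) = (2*q)/(q + t) = 2*q/(q + t))
Q = 4148043247/87517 (Q = 2*(-22 - 2*2 + 11*(-16) + 2*(-16))/((-22 - 2*2 + 11*(-16) + 2*(-16)) - 1/374) + 47395 = 2*(-22 - 4 - 176 - 32)/((-22 - 4 - 176 - 32) - 1/374) + 47395 = 2*(-234)/(-234 - 1/374) + 47395 = 2*(-234)/(-87517/374) + 47395 = 2*(-234)*(-374/87517) + 47395 = 175032/87517 + 47395 = 4148043247/87517 ≈ 47397.)
(100520 + 145284) + Q = (100520 + 145284) + 4148043247/87517 = 245804 + 4148043247/87517 = 25660071915/87517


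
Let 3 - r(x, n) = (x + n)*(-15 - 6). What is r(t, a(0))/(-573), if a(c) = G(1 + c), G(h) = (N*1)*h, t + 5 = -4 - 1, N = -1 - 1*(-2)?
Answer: 62/191 ≈ 0.32461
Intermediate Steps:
N = 1 (N = -1 + 2 = 1)
t = -10 (t = -5 + (-4 - 1) = -5 - 5 = -10)
G(h) = h (G(h) = (1*1)*h = 1*h = h)
a(c) = 1 + c
r(x, n) = 3 + 21*n + 21*x (r(x, n) = 3 - (x + n)*(-15 - 6) = 3 - (n + x)*(-21) = 3 - (-21*n - 21*x) = 3 + (21*n + 21*x) = 3 + 21*n + 21*x)
r(t, a(0))/(-573) = (3 + 21*(1 + 0) + 21*(-10))/(-573) = (3 + 21*1 - 210)*(-1/573) = (3 + 21 - 210)*(-1/573) = -186*(-1/573) = 62/191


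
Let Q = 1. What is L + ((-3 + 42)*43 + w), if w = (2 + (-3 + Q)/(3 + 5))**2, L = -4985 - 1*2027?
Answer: -85311/16 ≈ -5331.9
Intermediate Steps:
L = -7012 (L = -4985 - 2027 = -7012)
w = 49/16 (w = (2 + (-3 + 1)/(3 + 5))**2 = (2 - 2/8)**2 = (2 - 2*1/8)**2 = (2 - 1/4)**2 = (7/4)**2 = 49/16 ≈ 3.0625)
L + ((-3 + 42)*43 + w) = -7012 + ((-3 + 42)*43 + 49/16) = -7012 + (39*43 + 49/16) = -7012 + (1677 + 49/16) = -7012 + 26881/16 = -85311/16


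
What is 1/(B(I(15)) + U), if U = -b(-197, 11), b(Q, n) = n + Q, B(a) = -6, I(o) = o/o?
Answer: 1/180 ≈ 0.0055556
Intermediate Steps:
I(o) = 1
b(Q, n) = Q + n
U = 186 (U = -(-197 + 11) = -1*(-186) = 186)
1/(B(I(15)) + U) = 1/(-6 + 186) = 1/180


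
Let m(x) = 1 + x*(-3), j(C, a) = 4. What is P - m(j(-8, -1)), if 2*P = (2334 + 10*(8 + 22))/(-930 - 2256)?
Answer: 11243/1062 ≈ 10.587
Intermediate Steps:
m(x) = 1 - 3*x
P = -439/1062 (P = ((2334 + 10*(8 + 22))/(-930 - 2256))/2 = ((2334 + 10*30)/(-3186))/2 = ((2334 + 300)*(-1/3186))/2 = (2634*(-1/3186))/2 = (½)*(-439/531) = -439/1062 ≈ -0.41337)
P - m(j(-8, -1)) = -439/1062 - (1 - 3*4) = -439/1062 - (1 - 12) = -439/1062 - 1*(-11) = -439/1062 + 11 = 11243/1062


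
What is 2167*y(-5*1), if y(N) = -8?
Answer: -17336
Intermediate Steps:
2167*y(-5*1) = 2167*(-8) = -17336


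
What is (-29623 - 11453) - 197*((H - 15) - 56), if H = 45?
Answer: -35954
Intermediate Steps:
(-29623 - 11453) - 197*((H - 15) - 56) = (-29623 - 11453) - 197*((45 - 15) - 56) = -41076 - 197*(30 - 56) = -41076 - 197*(-26) = -41076 + 5122 = -35954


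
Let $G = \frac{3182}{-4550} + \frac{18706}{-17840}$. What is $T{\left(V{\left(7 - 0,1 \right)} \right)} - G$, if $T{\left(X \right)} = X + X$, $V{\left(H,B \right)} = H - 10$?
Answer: $- \frac{17257641}{4058600} \approx -4.2521$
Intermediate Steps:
$V{\left(H,B \right)} = -10 + H$
$T{\left(X \right)} = 2 X$
$G = - \frac{7093959}{4058600}$ ($G = 3182 \left(- \frac{1}{4550}\right) + 18706 \left(- \frac{1}{17840}\right) = - \frac{1591}{2275} - \frac{9353}{8920} = - \frac{7093959}{4058600} \approx -1.7479$)
$T{\left(V{\left(7 - 0,1 \right)} \right)} - G = 2 \left(-10 + \left(7 - 0\right)\right) - - \frac{7093959}{4058600} = 2 \left(-10 + \left(7 + 0\right)\right) + \frac{7093959}{4058600} = 2 \left(-10 + 7\right) + \frac{7093959}{4058600} = 2 \left(-3\right) + \frac{7093959}{4058600} = -6 + \frac{7093959}{4058600} = - \frac{17257641}{4058600}$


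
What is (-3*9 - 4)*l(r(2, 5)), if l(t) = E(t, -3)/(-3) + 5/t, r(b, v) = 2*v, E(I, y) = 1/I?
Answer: -217/15 ≈ -14.467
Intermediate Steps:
E(I, y) = 1/I
l(t) = 14/(3*t) (l(t) = 1/(t*(-3)) + 5/t = -⅓/t + 5/t = -1/(3*t) + 5/t = 14/(3*t))
(-3*9 - 4)*l(r(2, 5)) = (-3*9 - 4)*(14/(3*((2*5)))) = (-27 - 4)*((14/3)/10) = -434/(3*10) = -31*7/15 = -217/15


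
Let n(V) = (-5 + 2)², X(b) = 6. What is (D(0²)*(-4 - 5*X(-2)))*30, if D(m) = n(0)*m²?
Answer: 0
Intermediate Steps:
n(V) = 9 (n(V) = (-3)² = 9)
D(m) = 9*m²
(D(0²)*(-4 - 5*X(-2)))*30 = ((9*(0²)²)*(-4 - 5*6))*30 = ((9*0²)*(-4 - 30))*30 = ((9*0)*(-34))*30 = (0*(-34))*30 = 0*30 = 0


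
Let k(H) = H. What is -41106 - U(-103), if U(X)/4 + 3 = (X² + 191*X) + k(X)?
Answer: -4426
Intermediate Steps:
U(X) = -12 + 4*X² + 768*X (U(X) = -12 + 4*((X² + 191*X) + X) = -12 + 4*(X² + 192*X) = -12 + (4*X² + 768*X) = -12 + 4*X² + 768*X)
-41106 - U(-103) = -41106 - (-12 + 4*(-103)² + 768*(-103)) = -41106 - (-12 + 4*10609 - 79104) = -41106 - (-12 + 42436 - 79104) = -41106 - 1*(-36680) = -41106 + 36680 = -4426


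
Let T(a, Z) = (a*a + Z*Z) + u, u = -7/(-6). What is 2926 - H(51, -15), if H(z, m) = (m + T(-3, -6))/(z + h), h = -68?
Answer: 17567/6 ≈ 2927.8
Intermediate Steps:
u = 7/6 (u = -7*(-⅙) = 7/6 ≈ 1.1667)
T(a, Z) = 7/6 + Z² + a² (T(a, Z) = (a*a + Z*Z) + 7/6 = (a² + Z²) + 7/6 = (Z² + a²) + 7/6 = 7/6 + Z² + a²)
H(z, m) = (277/6 + m)/(-68 + z) (H(z, m) = (m + (7/6 + (-6)² + (-3)²))/(z - 68) = (m + (7/6 + 36 + 9))/(-68 + z) = (m + 277/6)/(-68 + z) = (277/6 + m)/(-68 + z))
2926 - H(51, -15) = 2926 - (277/6 - 15)/(-68 + 51) = 2926 - 187/((-17)*6) = 2926 - (-1)*187/(17*6) = 2926 - 1*(-11/6) = 2926 + 11/6 = 17567/6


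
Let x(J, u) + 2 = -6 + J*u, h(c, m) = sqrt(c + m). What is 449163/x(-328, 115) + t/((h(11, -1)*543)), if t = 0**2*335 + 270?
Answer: -49907/4192 + 9*sqrt(10)/181 ≈ -11.748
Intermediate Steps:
t = 270 (t = 0*335 + 270 = 0 + 270 = 270)
x(J, u) = -8 + J*u (x(J, u) = -2 + (-6 + J*u) = -8 + J*u)
449163/x(-328, 115) + t/((h(11, -1)*543)) = 449163/(-8 - 328*115) + 270/((sqrt(11 - 1)*543)) = 449163/(-8 - 37720) + 270/((sqrt(10)*543)) = 449163/(-37728) + 270/((543*sqrt(10))) = 449163*(-1/37728) + 270*(sqrt(10)/5430) = -49907/4192 + 9*sqrt(10)/181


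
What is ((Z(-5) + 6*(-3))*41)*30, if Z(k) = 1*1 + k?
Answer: -27060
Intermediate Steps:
Z(k) = 1 + k
((Z(-5) + 6*(-3))*41)*30 = (((1 - 5) + 6*(-3))*41)*30 = ((-4 - 18)*41)*30 = -22*41*30 = -902*30 = -27060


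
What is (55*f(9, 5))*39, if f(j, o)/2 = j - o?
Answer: 17160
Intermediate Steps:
f(j, o) = -2*o + 2*j (f(j, o) = 2*(j - o) = -2*o + 2*j)
(55*f(9, 5))*39 = (55*(-2*5 + 2*9))*39 = (55*(-10 + 18))*39 = (55*8)*39 = 440*39 = 17160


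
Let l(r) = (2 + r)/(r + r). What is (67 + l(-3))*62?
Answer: 12493/3 ≈ 4164.3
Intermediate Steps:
l(r) = (2 + r)/(2*r) (l(r) = (2 + r)/((2*r)) = (2 + r)*(1/(2*r)) = (2 + r)/(2*r))
(67 + l(-3))*62 = (67 + (½)*(2 - 3)/(-3))*62 = (67 + (½)*(-⅓)*(-1))*62 = (67 + ⅙)*62 = (403/6)*62 = 12493/3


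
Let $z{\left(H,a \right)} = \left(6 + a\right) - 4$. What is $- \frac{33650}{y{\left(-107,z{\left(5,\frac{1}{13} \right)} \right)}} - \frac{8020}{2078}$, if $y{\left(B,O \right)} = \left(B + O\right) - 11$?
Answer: $\frac{448467480}{1565773} \approx 286.42$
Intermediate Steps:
$z{\left(H,a \right)} = 2 + a$
$y{\left(B,O \right)} = -11 + B + O$
$- \frac{33650}{y{\left(-107,z{\left(5,\frac{1}{13} \right)} \right)}} - \frac{8020}{2078} = - \frac{33650}{-11 - 107 + \left(2 + \frac{1}{13}\right)} - \frac{8020}{2078} = - \frac{33650}{-11 - 107 + \left(2 + \frac{1}{13}\right)} - \frac{4010}{1039} = - \frac{33650}{-11 - 107 + \frac{27}{13}} - \frac{4010}{1039} = - \frac{33650}{- \frac{1507}{13}} - \frac{4010}{1039} = \left(-33650\right) \left(- \frac{13}{1507}\right) - \frac{4010}{1039} = \frac{437450}{1507} - \frac{4010}{1039} = \frac{448467480}{1565773}$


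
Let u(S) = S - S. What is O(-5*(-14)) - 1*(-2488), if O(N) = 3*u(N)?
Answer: 2488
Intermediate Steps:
u(S) = 0
O(N) = 0 (O(N) = 3*0 = 0)
O(-5*(-14)) - 1*(-2488) = 0 - 1*(-2488) = 0 + 2488 = 2488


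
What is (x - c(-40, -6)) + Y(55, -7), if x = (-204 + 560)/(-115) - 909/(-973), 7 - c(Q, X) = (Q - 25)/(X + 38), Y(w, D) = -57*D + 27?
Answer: 1485275689/3580640 ≈ 414.81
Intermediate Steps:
Y(w, D) = 27 - 57*D
c(Q, X) = 7 - (-25 + Q)/(38 + X) (c(Q, X) = 7 - (Q - 25)/(X + 38) = 7 - (-25 + Q)/(38 + X))
x = -241853/111895 (x = 356*(-1/115) - 909*(-1/973) = -356/115 + 909/973 = -241853/111895 ≈ -2.1614)
(x - c(-40, -6)) + Y(55, -7) = (-241853/111895 - (291 - 1*(-40) + 7*(-6))/(38 - 6)) + (27 - 57*(-7)) = (-241853/111895 - (291 + 40 - 42)/32) + (27 + 399) = (-241853/111895 - 289/32) + 426 = -40076951/3580640 + 426 = 1485275689/3580640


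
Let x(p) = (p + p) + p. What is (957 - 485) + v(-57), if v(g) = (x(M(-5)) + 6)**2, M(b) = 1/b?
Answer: 12529/25 ≈ 501.16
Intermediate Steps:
x(p) = 3*p (x(p) = 2*p + p = 3*p)
v(g) = 729/25 (v(g) = (3/(-5) + 6)**2 = (3*(-1/5) + 6)**2 = (-3/5 + 6)**2 = (27/5)**2 = 729/25)
(957 - 485) + v(-57) = (957 - 485) + 729/25 = 472 + 729/25 = 12529/25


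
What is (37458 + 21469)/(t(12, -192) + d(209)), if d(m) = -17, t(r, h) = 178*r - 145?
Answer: 58927/1974 ≈ 29.852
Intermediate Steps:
t(r, h) = -145 + 178*r
(37458 + 21469)/(t(12, -192) + d(209)) = (37458 + 21469)/((-145 + 178*12) - 17) = 58927/((-145 + 2136) - 17) = 58927/(1991 - 17) = 58927/1974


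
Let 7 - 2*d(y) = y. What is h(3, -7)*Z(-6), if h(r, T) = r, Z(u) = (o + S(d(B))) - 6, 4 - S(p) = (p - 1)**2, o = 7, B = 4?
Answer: 57/4 ≈ 14.250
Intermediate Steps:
d(y) = 7/2 - y/2
S(p) = 4 - (-1 + p)**2 (S(p) = 4 - (p - 1)**2 = 4 - (-1 + p)**2)
Z(u) = 19/4 (Z(u) = (7 + (4 - (-1 + (7/2 - 1/2*4))**2)) - 6 = (7 + (4 - (-1 + (7/2 - 2))**2)) - 6 = (7 + (4 - (-1 + 3/2)**2)) - 6 = (7 + (4 - (1/2)**2)) - 6 = (7 + (4 - 1*1/4)) - 6 = (7 + (4 - 1/4)) - 6 = (7 + 15/4) - 6 = 43/4 - 6 = 19/4)
h(3, -7)*Z(-6) = 3*(19/4) = 57/4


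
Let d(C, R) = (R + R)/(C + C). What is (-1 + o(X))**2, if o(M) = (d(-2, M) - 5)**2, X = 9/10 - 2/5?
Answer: 180625/256 ≈ 705.57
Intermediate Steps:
d(C, R) = R/C (d(C, R) = (2*R)/((2*C)) = (2*R)*(1/(2*C)) = R/C)
X = 1/2 (X = 9*(1/10) - 2*1/5 = 9/10 - 2/5 = 1/2 ≈ 0.50000)
o(M) = (-5 - M/2)**2 (o(M) = (M/(-2) - 5)**2 = (M*(-1/2) - 5)**2 = (-M/2 - 5)**2 = (-5 - M/2)**2)
(-1 + o(X))**2 = (-1 + (10 + 1/2)**2/4)**2 = (-1 + (21/2)**2/4)**2 = (-1 + (1/4)*(441/4))**2 = (-1 + 441/16)**2 = (425/16)**2 = 180625/256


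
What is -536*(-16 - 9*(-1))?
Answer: 3752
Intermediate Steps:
-536*(-16 - 9*(-1)) = -536*(-16 + 9) = -536*(-7) = -8*(-469) = 3752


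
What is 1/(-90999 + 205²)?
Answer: -1/48974 ≈ -2.0419e-5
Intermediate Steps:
1/(-90999 + 205²) = 1/(-90999 + 42025) = 1/(-48974) = -1/48974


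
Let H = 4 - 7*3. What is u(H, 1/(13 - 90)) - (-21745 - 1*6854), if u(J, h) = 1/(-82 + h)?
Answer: 180602608/6315 ≈ 28599.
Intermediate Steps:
H = -17 (H = 4 - 21 = -17)
u(H, 1/(13 - 90)) - (-21745 - 1*6854) = 1/(-82 + 1/(13 - 90)) - (-21745 - 1*6854) = 1/(-82 + 1/(-77)) - (-21745 - 6854) = 1/(-82 - 1/77) - 1*(-28599) = 1/(-6315/77) + 28599 = -77/6315 + 28599 = 180602608/6315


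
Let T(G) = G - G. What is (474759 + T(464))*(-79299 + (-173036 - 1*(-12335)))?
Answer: -113942160000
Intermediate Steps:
T(G) = 0
(474759 + T(464))*(-79299 + (-173036 - 1*(-12335))) = (474759 + 0)*(-79299 + (-173036 - 1*(-12335))) = 474759*(-79299 + (-173036 + 12335)) = 474759*(-79299 - 160701) = 474759*(-240000) = -113942160000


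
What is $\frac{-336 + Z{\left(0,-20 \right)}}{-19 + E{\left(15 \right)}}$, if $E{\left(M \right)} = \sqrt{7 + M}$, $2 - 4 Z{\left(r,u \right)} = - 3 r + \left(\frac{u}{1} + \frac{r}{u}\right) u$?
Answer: $\frac{16549}{678} + \frac{871 \sqrt{22}}{678} \approx 30.434$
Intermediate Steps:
$Z{\left(r,u \right)} = \frac{1}{2} + \frac{3 r}{4} - \frac{u \left(u + \frac{r}{u}\right)}{4}$ ($Z{\left(r,u \right)} = \frac{1}{2} - \frac{- 3 r + \left(\frac{u}{1} + \frac{r}{u}\right) u}{4} = \frac{1}{2} - \frac{- 3 r + \left(u 1 + \frac{r}{u}\right) u}{4} = \frac{1}{2} - \frac{- 3 r + \left(u + \frac{r}{u}\right) u}{4} = \frac{1}{2} - \frac{- 3 r + u \left(u + \frac{r}{u}\right)}{4} = \frac{1}{2} + \left(\frac{3 r}{4} - \frac{u \left(u + \frac{r}{u}\right)}{4}\right) = \frac{1}{2} + \frac{3 r}{4} - \frac{u \left(u + \frac{r}{u}\right)}{4}$)
$\frac{-336 + Z{\left(0,-20 \right)}}{-19 + E{\left(15 \right)}} = \frac{-336 + \left(\frac{1}{2} + \frac{1}{2} \cdot 0 - \frac{\left(-20\right)^{2}}{4}\right)}{-19 + \sqrt{7 + 15}} = \frac{-336 + \left(\frac{1}{2} + 0 - 100\right)}{-19 + \sqrt{22}} = \frac{-336 - \frac{199}{2}}{-19 + \sqrt{22}} = - \frac{871}{2 \left(-19 + \sqrt{22}\right)}$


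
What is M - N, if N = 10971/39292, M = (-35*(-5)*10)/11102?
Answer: -3788503/31158556 ≈ -0.12159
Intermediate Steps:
M = 125/793 (M = (175*10)*(1/11102) = 1750*(1/11102) = 125/793 ≈ 0.15763)
N = 10971/39292 (N = 10971*(1/39292) = 10971/39292 ≈ 0.27922)
M - N = 125/793 - 1*10971/39292 = 125/793 - 10971/39292 = -3788503/31158556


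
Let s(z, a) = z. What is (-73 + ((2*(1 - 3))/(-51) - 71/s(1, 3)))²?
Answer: 53875600/2601 ≈ 20713.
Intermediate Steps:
(-73 + ((2*(1 - 3))/(-51) - 71/s(1, 3)))² = (-73 + ((2*(1 - 3))/(-51) - 71/1))² = (-73 + ((2*(-2))*(-1/51) - 71*1))² = (-73 + (-4*(-1/51) - 71))² = (-73 + (4/51 - 71))² = (-73 - 3617/51)² = (-7340/51)² = 53875600/2601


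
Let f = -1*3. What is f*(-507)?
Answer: 1521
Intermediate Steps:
f = -3
f*(-507) = -3*(-507) = 1521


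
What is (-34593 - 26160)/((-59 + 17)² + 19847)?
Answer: -60753/21611 ≈ -2.8112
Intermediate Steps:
(-34593 - 26160)/((-59 + 17)² + 19847) = -60753/((-42)² + 19847) = -60753/(1764 + 19847) = -60753/21611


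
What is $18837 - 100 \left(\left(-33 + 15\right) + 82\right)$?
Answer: $12437$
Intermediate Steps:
$18837 - 100 \left(\left(-33 + 15\right) + 82\right) = 18837 - 100 \left(-18 + 82\right) = 18837 - 100 \cdot 64 = 18837 - 6400 = 12437$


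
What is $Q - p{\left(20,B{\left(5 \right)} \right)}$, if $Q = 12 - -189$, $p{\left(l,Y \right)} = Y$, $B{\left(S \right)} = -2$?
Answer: $203$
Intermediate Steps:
$Q = 201$ ($Q = 12 + 189 = 201$)
$Q - p{\left(20,B{\left(5 \right)} \right)} = 201 - -2 = 201 + 2 = 203$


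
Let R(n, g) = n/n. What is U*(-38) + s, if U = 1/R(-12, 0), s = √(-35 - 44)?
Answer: -38 + I*√79 ≈ -38.0 + 8.8882*I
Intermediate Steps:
s = I*√79 (s = √(-79) = I*√79 ≈ 8.8882*I)
R(n, g) = 1
U = 1 (U = 1/1 = 1)
U*(-38) + s = 1*(-38) + I*√79 = -38 + I*√79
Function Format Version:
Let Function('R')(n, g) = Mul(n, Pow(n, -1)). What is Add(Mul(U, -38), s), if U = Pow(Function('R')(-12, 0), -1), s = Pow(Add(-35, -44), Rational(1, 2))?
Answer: Add(-38, Mul(I, Pow(79, Rational(1, 2)))) ≈ Add(-38.000, Mul(8.8882, I))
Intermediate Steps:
s = Mul(I, Pow(79, Rational(1, 2))) (s = Pow(-79, Rational(1, 2)) = Mul(I, Pow(79, Rational(1, 2))) ≈ Mul(8.8882, I))
Function('R')(n, g) = 1
U = 1 (U = Pow(1, -1) = 1)
Add(Mul(U, -38), s) = Add(Mul(1, -38), Mul(I, Pow(79, Rational(1, 2)))) = Add(-38, Mul(I, Pow(79, Rational(1, 2))))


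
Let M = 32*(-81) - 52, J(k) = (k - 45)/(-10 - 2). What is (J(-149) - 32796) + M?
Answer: -212543/6 ≈ -35424.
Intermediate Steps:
J(k) = 15/4 - k/12 (J(k) = (-45 + k)/(-12) = (-45 + k)*(-1/12) = 15/4 - k/12)
M = -2644 (M = -2592 - 52 = -2644)
(J(-149) - 32796) + M = ((15/4 - 1/12*(-149)) - 32796) - 2644 = ((15/4 + 149/12) - 32796) - 2644 = (97/6 - 32796) - 2644 = -196679/6 - 2644 = -212543/6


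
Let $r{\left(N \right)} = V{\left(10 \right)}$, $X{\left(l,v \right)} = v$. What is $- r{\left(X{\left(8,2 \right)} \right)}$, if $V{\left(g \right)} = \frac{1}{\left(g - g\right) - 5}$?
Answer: $\frac{1}{5} \approx 0.2$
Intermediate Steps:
$V{\left(g \right)} = - \frac{1}{5}$ ($V{\left(g \right)} = \frac{1}{0 - 5} = \frac{1}{-5} = - \frac{1}{5}$)
$r{\left(N \right)} = - \frac{1}{5}$
$- r{\left(X{\left(8,2 \right)} \right)} = \left(-1\right) \left(- \frac{1}{5}\right) = \frac{1}{5}$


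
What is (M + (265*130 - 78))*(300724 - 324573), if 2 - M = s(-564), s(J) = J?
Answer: -833236362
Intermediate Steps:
M = 566 (M = 2 - 1*(-564) = 2 + 564 = 566)
(M + (265*130 - 78))*(300724 - 324573) = (566 + (265*130 - 78))*(300724 - 324573) = (566 + (34450 - 78))*(-23849) = (566 + 34372)*(-23849) = 34938*(-23849) = -833236362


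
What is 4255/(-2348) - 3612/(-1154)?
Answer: 1785353/1354796 ≈ 1.3178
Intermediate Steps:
4255/(-2348) - 3612/(-1154) = 4255*(-1/2348) - 3612*(-1/1154) = -4255/2348 + 1806/577 = 1785353/1354796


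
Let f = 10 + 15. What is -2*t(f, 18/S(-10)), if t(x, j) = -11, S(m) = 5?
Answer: 22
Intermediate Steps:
f = 25
-2*t(f, 18/S(-10)) = -2*(-11) = 22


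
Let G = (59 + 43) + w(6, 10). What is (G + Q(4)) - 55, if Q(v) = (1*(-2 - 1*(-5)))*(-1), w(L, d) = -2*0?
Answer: 44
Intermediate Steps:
w(L, d) = 0
G = 102 (G = (59 + 43) + 0 = 102 + 0 = 102)
Q(v) = -3 (Q(v) = (1*(-2 + 5))*(-1) = (1*3)*(-1) = 3*(-1) = -3)
(G + Q(4)) - 55 = (102 - 3) - 55 = 99 - 55 = 44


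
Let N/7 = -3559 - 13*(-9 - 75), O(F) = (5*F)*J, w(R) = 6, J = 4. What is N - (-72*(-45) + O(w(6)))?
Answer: -20629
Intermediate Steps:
O(F) = 20*F (O(F) = (5*F)*4 = 20*F)
N = -17269 (N = 7*(-3559 - 13*(-9 - 75)) = 7*(-3559 - 13*(-84)) = 7*(-3559 + 1092) = 7*(-2467) = -17269)
N - (-72*(-45) + O(w(6))) = -17269 - (-72*(-45) + 20*6) = -17269 - (3240 + 120) = -17269 - 1*3360 = -17269 - 3360 = -20629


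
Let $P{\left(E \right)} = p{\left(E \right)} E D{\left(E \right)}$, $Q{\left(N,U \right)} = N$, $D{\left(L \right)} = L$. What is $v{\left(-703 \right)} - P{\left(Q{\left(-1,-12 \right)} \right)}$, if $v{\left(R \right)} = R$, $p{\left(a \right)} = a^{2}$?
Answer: $-704$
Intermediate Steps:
$P{\left(E \right)} = E^{4}$ ($P{\left(E \right)} = E^{2} E E = E^{3} E = E^{4}$)
$v{\left(-703 \right)} - P{\left(Q{\left(-1,-12 \right)} \right)} = -703 - \left(-1\right)^{4} = -703 - 1 = -704$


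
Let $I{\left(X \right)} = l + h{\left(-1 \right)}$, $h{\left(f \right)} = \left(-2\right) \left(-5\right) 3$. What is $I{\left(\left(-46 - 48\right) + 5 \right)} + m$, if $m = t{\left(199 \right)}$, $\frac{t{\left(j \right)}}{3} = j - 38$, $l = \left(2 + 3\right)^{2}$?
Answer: $538$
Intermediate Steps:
$h{\left(f \right)} = 30$ ($h{\left(f \right)} = 10 \cdot 3 = 30$)
$l = 25$ ($l = 5^{2} = 25$)
$t{\left(j \right)} = -114 + 3 j$ ($t{\left(j \right)} = 3 \left(j - 38\right) = 3 \left(-38 + j\right) = -114 + 3 j$)
$m = 483$ ($m = -114 + 3 \cdot 199 = -114 + 597 = 483$)
$I{\left(X \right)} = 55$ ($I{\left(X \right)} = 25 + 30 = 55$)
$I{\left(\left(-46 - 48\right) + 5 \right)} + m = 55 + 483 = 538$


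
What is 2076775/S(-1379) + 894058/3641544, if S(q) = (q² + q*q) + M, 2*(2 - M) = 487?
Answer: 10962806323949/13848939314532 ≈ 0.79160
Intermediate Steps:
M = -483/2 (M = 2 - ½*487 = 2 - 487/2 = -483/2 ≈ -241.50)
S(q) = -483/2 + 2*q² (S(q) = (q² + q*q) - 483/2 = (q² + q²) - 483/2 = 2*q² - 483/2 = -483/2 + 2*q²)
2076775/S(-1379) + 894058/3641544 = 2076775/(-483/2 + 2*(-1379)²) + 894058/3641544 = 2076775/(-483/2 + 2*1901641) + 894058*(1/3641544) = 2076775/(-483/2 + 3803282) + 447029/1820772 = 2076775/(7606081/2) + 447029/1820772 = 2076775*(2/7606081) + 447029/1820772 = 4153550/7606081 + 447029/1820772 = 10962806323949/13848939314532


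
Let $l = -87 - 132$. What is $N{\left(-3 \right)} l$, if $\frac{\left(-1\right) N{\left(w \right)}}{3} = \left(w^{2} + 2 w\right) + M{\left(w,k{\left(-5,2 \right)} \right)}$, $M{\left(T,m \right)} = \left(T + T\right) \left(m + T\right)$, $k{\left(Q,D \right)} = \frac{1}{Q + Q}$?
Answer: $\frac{70956}{5} \approx 14191.0$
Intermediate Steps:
$k{\left(Q,D \right)} = \frac{1}{2 Q}$
$M{\left(T,m \right)} = 2 T \left(T + m\right)$
$l = -219$
$N{\left(w \right)} = - 6 w - 3 w^{2} - 6 w \left(- \frac{1}{10} + w\right)$ ($N{\left(w \right)} = - 3 \left(\left(w^{2} + 2 w\right) + 2 w \left(w + \frac{1}{2 \left(-5\right)}\right)\right) = - 3 \left(\left(w^{2} + 2 w\right) + 2 w \left(w + \frac{1}{2} \left(- \frac{1}{5}\right)\right)\right) = - 3 \left(\left(w^{2} + 2 w\right) + 2 w \left(w - \frac{1}{10}\right)\right) = - 3 \left(\left(w^{2} + 2 w\right) + 2 w \left(- \frac{1}{10} + w\right)\right) = - 3 \left(w^{2} + 2 w + 2 w \left(- \frac{1}{10} + w\right)\right) = - 6 w - 3 w^{2} - 6 w \left(- \frac{1}{10} + w\right)$)
$N{\left(-3 \right)} l = \frac{9}{5} \left(-3\right) \left(-3 - -15\right) \left(-219\right) = \frac{9}{5} \left(-3\right) \left(-3 + 15\right) \left(-219\right) = \frac{9}{5} \left(-3\right) 12 \left(-219\right) = \left(- \frac{324}{5}\right) \left(-219\right) = \frac{70956}{5}$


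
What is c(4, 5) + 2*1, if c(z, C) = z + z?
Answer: 10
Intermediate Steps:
c(z, C) = 2*z
c(4, 5) + 2*1 = 2*4 + 2*1 = 8 + 2 = 10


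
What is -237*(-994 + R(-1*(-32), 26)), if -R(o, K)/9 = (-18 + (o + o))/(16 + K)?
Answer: 1665399/7 ≈ 2.3791e+5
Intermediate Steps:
R(o, K) = -9*(-18 + 2*o)/(16 + K) (R(o, K) = -9*(-18 + (o + o))/(16 + K) = -9*(-18 + 2*o)/(16 + K))
-237*(-994 + R(-1*(-32), 26)) = -237*(-994 + 18*(9 - (-1)*(-32))/(16 + 26)) = -237*(-994 + 18*(9 - 1*32)/42) = -237*(-994 + 18*(1/42)*(9 - 32)) = -237*(-994 + 18*(1/42)*(-23)) = -237*(-994 - 69/7) = -237*(-7027/7) = 1665399/7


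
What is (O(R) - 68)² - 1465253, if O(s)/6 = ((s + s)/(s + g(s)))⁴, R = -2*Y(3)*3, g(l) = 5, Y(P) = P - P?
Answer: -1460629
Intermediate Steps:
Y(P) = 0
R = 0 (R = -2*0*3 = 0*3 = 0)
O(s) = 96*s⁴/(5 + s)⁴ (O(s) = 6*((s + s)/(s + 5))⁴ = 6*((2*s)/(5 + s))⁴ = 6*(2*s/(5 + s))⁴ = 6*(16*s⁴/(5 + s)⁴) = 96*s⁴/(5 + s)⁴)
(O(R) - 68)² - 1465253 = (96*0⁴/(5 + 0)⁴ - 68)² - 1465253 = (96*0/5⁴ - 68)² - 1465253 = (96*0*(1/625) - 68)² - 1465253 = (0 - 68)² - 1465253 = (-68)² - 1465253 = 4624 - 1465253 = -1460629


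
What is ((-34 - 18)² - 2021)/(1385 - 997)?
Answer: 683/388 ≈ 1.7603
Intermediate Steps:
((-34 - 18)² - 2021)/(1385 - 997) = ((-52)² - 2021)/388 = (2704 - 2021)*(1/388) = 683*(1/388) = 683/388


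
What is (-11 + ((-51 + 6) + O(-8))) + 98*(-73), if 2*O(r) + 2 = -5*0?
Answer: -7211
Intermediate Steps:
O(r) = -1 (O(r) = -1 + (-5*0)/2 = -1 + (½)*0 = -1 + 0 = -1)
(-11 + ((-51 + 6) + O(-8))) + 98*(-73) = (-11 + ((-51 + 6) - 1)) + 98*(-73) = (-11 + (-45 - 1)) - 7154 = (-11 - 46) - 7154 = -57 - 7154 = -7211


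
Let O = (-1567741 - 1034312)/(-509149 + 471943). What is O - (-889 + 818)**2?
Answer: -20550377/4134 ≈ -4971.1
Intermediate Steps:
O = 289117/4134 (O = -2602053/(-37206) = -2602053*(-1/37206) = 289117/4134 ≈ 69.936)
O - (-889 + 818)**2 = 289117/4134 - (-889 + 818)**2 = 289117/4134 - 1*(-71)**2 = 289117/4134 - 1*5041 = 289117/4134 - 5041 = -20550377/4134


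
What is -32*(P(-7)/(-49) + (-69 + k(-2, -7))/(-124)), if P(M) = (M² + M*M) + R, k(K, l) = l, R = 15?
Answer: 82304/1519 ≈ 54.183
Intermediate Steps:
P(M) = 15 + 2*M² (P(M) = (M² + M*M) + 15 = (M² + M²) + 15 = 2*M² + 15 = 15 + 2*M²)
-32*(P(-7)/(-49) + (-69 + k(-2, -7))/(-124)) = -32*((15 + 2*(-7)²)/(-49) + (-69 - 7)/(-124)) = -32*((15 + 2*49)*(-1/49) - 76*(-1/124)) = -32*((15 + 98)*(-1/49) + 19/31) = -32*(113*(-1/49) + 19/31) = -32*(-113/49 + 19/31) = -32*(-2572/1519) = 82304/1519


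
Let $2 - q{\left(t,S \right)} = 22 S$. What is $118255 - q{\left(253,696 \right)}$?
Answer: $133565$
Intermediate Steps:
$q{\left(t,S \right)} = 2 - 22 S$
$118255 - q{\left(253,696 \right)} = 118255 - \left(2 - 15312\right) = 118255 - -15310 = 118255 + 15310 = 133565$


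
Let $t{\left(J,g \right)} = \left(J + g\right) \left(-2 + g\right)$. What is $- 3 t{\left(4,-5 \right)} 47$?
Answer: $-987$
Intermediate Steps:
$t{\left(J,g \right)} = \left(-2 + g\right) \left(J + g\right)$
$- 3 t{\left(4,-5 \right)} 47 = - 3 \left(\left(-5\right)^{2} - 8 - -10 + 4 \left(-5\right)\right) 47 = - 3 \left(25 - 8 + 10 - 20\right) 47 = \left(-3\right) 7 \cdot 47 = \left(-21\right) 47 = -987$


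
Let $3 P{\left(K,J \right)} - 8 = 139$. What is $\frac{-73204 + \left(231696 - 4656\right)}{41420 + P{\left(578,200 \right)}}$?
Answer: $\frac{153836}{41469} \approx 3.7097$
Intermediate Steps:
$P{\left(K,J \right)} = 49$ ($P{\left(K,J \right)} = \frac{8}{3} + \frac{1}{3} \cdot 139 = \frac{8}{3} + \frac{139}{3} = 49$)
$\frac{-73204 + \left(231696 - 4656\right)}{41420 + P{\left(578,200 \right)}} = \frac{-73204 + \left(231696 - 4656\right)}{41420 + 49} = \frac{-73204 + \left(231696 - 4656\right)}{41469} = \left(-73204 + 227040\right) \frac{1}{41469} = 153836 \cdot \frac{1}{41469} = \frac{153836}{41469}$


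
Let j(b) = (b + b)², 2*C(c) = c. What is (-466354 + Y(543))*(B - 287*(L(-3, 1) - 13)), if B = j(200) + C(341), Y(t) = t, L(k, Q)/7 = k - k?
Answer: -152694243233/2 ≈ -7.6347e+10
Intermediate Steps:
C(c) = c/2
L(k, Q) = 0 (L(k, Q) = 7*(k - k) = 7*0 = 0)
j(b) = 4*b² (j(b) = (2*b)² = 4*b²)
B = 320341/2 (B = 4*200² + (½)*341 = 4*40000 + 341/2 = 160000 + 341/2 = 320341/2 ≈ 1.6017e+5)
(-466354 + Y(543))*(B - 287*(L(-3, 1) - 13)) = (-466354 + 543)*(320341/2 - 287*(0 - 13)) = -465811*(320341/2 - 287*(-13)) = -465811*(320341/2 + 3731) = -465811*327803/2 = -152694243233/2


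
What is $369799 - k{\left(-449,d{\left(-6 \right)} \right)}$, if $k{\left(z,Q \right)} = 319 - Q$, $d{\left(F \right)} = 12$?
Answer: $369492$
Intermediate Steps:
$369799 - k{\left(-449,d{\left(-6 \right)} \right)} = 369799 - \left(319 - 12\right) = 369799 - 307 = 369492$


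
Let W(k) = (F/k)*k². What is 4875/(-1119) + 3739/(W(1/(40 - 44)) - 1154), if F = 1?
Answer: -13081213/1722141 ≈ -7.5959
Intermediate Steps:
W(k) = k (W(k) = (1/k)*k² = k²/k = k)
4875/(-1119) + 3739/(W(1/(40 - 44)) - 1154) = 4875/(-1119) + 3739/(1/(40 - 44) - 1154) = 4875*(-1/1119) + 3739/(1/(-4) - 1154) = -1625/373 + 3739/(-¼ - 1154) = -1625/373 + 3739/(-4617/4) = -1625/373 + 3739*(-4/4617) = -1625/373 - 14956/4617 = -13081213/1722141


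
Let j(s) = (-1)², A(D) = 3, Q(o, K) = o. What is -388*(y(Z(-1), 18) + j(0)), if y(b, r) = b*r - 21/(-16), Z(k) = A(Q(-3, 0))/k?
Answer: 80219/4 ≈ 20055.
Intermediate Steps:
j(s) = 1
Z(k) = 3/k
y(b, r) = 21/16 + b*r (y(b, r) = b*r - 21*(-1/16) = b*r + 21/16 = 21/16 + b*r)
-388*(y(Z(-1), 18) + j(0)) = -388*((21/16 + (3/(-1))*18) + 1) = -388*((21/16 + (3*(-1))*18) + 1) = -388*((21/16 - 3*18) + 1) = -388*((21/16 - 54) + 1) = -388*(-843/16 + 1) = -388*(-827/16) = 80219/4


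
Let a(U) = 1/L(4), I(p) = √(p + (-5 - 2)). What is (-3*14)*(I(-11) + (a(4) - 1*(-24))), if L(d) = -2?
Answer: -987 - 126*I*√2 ≈ -987.0 - 178.19*I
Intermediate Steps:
I(p) = √(-7 + p) (I(p) = √(p - 7) = √(-7 + p))
a(U) = -½ (a(U) = 1/(-2) = -½)
(-3*14)*(I(-11) + (a(4) - 1*(-24))) = (-3*14)*(√(-7 - 11) + (-½ - 1*(-24))) = -42*(√(-18) + (-½ + 24)) = -42*(3*I*√2 + 47/2) = -42*(47/2 + 3*I*√2) = -987 - 126*I*√2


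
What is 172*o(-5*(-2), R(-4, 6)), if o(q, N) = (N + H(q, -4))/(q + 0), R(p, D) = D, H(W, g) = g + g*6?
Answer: -1892/5 ≈ -378.40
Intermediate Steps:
H(W, g) = 7*g (H(W, g) = g + 6*g = 7*g)
o(q, N) = (-28 + N)/q (o(q, N) = (N + 7*(-4))/(q + 0) = (N - 28)/q = (-28 + N)/q)
172*o(-5*(-2), R(-4, 6)) = 172*((-28 + 6)/((-5*(-2)))) = 172*(-22/10) = 172*((⅒)*(-22)) = 172*(-11/5) = -1892/5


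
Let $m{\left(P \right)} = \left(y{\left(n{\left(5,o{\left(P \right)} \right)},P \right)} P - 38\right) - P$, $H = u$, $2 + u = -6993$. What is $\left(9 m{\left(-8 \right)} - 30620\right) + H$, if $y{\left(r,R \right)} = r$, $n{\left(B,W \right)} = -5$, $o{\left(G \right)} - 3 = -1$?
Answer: $-37525$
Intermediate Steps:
$u = -6995$ ($u = -2 - 6993 = -6995$)
$H = -6995$
$o{\left(G \right)} = 2$ ($o{\left(G \right)} = 3 - 1 = 2$)
$m{\left(P \right)} = -38 - 6 P$ ($m{\left(P \right)} = \left(- 5 P - 38\right) - P = \left(-38 - 5 P\right) - P = -38 - 6 P$)
$\left(9 m{\left(-8 \right)} - 30620\right) + H = \left(9 \left(-38 - -48\right) - 30620\right) - 6995 = \left(9 \left(-38 + 48\right) - 30620\right) - 6995 = \left(9 \cdot 10 - 30620\right) - 6995 = \left(90 - 30620\right) - 6995 = -30530 - 6995 = -37525$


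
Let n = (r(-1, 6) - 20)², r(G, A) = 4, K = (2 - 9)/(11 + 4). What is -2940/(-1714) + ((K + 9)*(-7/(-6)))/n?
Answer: 270599/154260 ≈ 1.7542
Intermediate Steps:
K = -7/15 ≈ -0.46667
n = 256 (n = (4 - 20)² = (-16)² = 256)
-2940/(-1714) + ((K + 9)*(-7/(-6)))/n = -2940/(-1714) + ((-7/15 + 9)*(-7/(-6)))/256 = -2940*(-1/1714) + (128*(-7*(-⅙))/15)*(1/256) = 1470/857 + ((128/15)*(7/6))*(1/256) = 1470/857 + (448/45)*(1/256) = 1470/857 + 7/180 = 270599/154260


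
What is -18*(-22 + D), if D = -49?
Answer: 1278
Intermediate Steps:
-18*(-22 + D) = -18*(-22 - 49) = -18*(-71) = 1278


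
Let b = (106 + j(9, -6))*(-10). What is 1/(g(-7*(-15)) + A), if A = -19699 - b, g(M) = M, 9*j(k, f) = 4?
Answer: -9/166766 ≈ -5.3968e-5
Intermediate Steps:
j(k, f) = 4/9 (j(k, f) = (⅑)*4 = 4/9)
b = -9580/9 (b = (106 + 4/9)*(-10) = (958/9)*(-10) = -9580/9 ≈ -1064.4)
A = -167711/9 (A = -19699 - 1*(-9580/9) = -19699 + 9580/9 = -167711/9 ≈ -18635.)
1/(g(-7*(-15)) + A) = 1/(-7*(-15) - 167711/9) = 1/(105 - 167711/9) = 1/(-166766/9) = -9/166766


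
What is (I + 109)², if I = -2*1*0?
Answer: 11881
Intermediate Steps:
I = 0 (I = -2*0 = 0)
(I + 109)² = (0 + 109)² = 109² = 11881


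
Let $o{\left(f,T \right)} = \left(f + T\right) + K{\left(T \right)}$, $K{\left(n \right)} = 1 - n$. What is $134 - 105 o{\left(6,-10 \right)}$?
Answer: $-601$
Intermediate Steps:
$o{\left(f,T \right)} = 1 + f$ ($o{\left(f,T \right)} = \left(f + T\right) - \left(-1 + T\right) = \left(T + f\right) - \left(-1 + T\right) = 1 + f$)
$134 - 105 o{\left(6,-10 \right)} = 134 - 105 \left(1 + 6\right) = 134 - 735 = -601$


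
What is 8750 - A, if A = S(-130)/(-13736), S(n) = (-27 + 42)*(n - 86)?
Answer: 15023345/1717 ≈ 8749.8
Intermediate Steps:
S(n) = -1290 + 15*n (S(n) = 15*(-86 + n) = -1290 + 15*n)
A = 405/1717 (A = (-1290 + 15*(-130))/(-13736) = (-1290 - 1950)*(-1/13736) = -3240*(-1/13736) = 405/1717 ≈ 0.23588)
8750 - A = 8750 - 1*405/1717 = 8750 - 405/1717 = 15023345/1717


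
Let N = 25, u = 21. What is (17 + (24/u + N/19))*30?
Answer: 77640/133 ≈ 583.76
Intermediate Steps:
(17 + (24/u + N/19))*30 = (17 + (24/21 + 25/19))*30 = (17 + (24*(1/21) + 25*(1/19)))*30 = (17 + (8/7 + 25/19))*30 = (17 + 327/133)*30 = (2588/133)*30 = 77640/133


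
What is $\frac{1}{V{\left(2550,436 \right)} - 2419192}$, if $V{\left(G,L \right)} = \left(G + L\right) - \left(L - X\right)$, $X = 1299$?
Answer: $- \frac{1}{2415343} \approx -4.1402 \cdot 10^{-7}$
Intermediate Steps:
$V{\left(G,L \right)} = 1299 + G$ ($V{\left(G,L \right)} = \left(G + L\right) - \left(-1299 + L\right) = 1299 + G$)
$\frac{1}{V{\left(2550,436 \right)} - 2419192} = \frac{1}{\left(1299 + 2550\right) - 2419192} = \frac{1}{3849 - 2419192} = \frac{1}{-2415343} = - \frac{1}{2415343}$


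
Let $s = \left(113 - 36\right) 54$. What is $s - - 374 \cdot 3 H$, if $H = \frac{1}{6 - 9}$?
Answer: $3784$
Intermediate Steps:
$H = - \frac{1}{3}$ ($H = \frac{1}{-3} = - \frac{1}{3} \approx -0.33333$)
$s = 4158$ ($s = 77 \cdot 54 = 4158$)
$s - - 374 \cdot 3 H = 4158 - - 374 \cdot 3 \left(- \frac{1}{3}\right) = 4158 - \left(-374\right) \left(-1\right) = 4158 - 374 = 3784$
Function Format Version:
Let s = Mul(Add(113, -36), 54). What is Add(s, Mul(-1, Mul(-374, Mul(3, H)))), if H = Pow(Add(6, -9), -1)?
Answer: 3784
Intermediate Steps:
H = Rational(-1, 3) (H = Pow(-3, -1) = Rational(-1, 3) ≈ -0.33333)
s = 4158 (s = Mul(77, 54) = 4158)
Add(s, Mul(-1, Mul(-374, Mul(3, H)))) = Add(4158, Mul(-1, Mul(-374, Mul(3, Rational(-1, 3))))) = Add(4158, Mul(-1, Mul(-374, -1))) = Add(4158, Mul(-1, 374)) = Add(4158, -374) = 3784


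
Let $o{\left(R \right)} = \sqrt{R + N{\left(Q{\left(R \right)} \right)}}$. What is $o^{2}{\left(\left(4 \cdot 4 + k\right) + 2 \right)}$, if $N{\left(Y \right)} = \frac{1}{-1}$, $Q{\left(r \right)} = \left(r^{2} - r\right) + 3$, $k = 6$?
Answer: $23$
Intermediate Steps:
$Q{\left(r \right)} = 3 + r^{2} - r$
$N{\left(Y \right)} = -1$
$o{\left(R \right)} = \sqrt{-1 + R}$ ($o{\left(R \right)} = \sqrt{R - 1} = \sqrt{-1 + R}$)
$o^{2}{\left(\left(4 \cdot 4 + k\right) + 2 \right)} = \left(\sqrt{-1 + \left(\left(4 \cdot 4 + 6\right) + 2\right)}\right)^{2} = \left(\sqrt{-1 + \left(\left(16 + 6\right) + 2\right)}\right)^{2} = \left(\sqrt{-1 + \left(22 + 2\right)}\right)^{2} = \left(\sqrt{-1 + 24}\right)^{2} = \left(\sqrt{23}\right)^{2} = 23$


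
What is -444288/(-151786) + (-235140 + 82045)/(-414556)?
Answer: 103709966899/31461898508 ≈ 3.2964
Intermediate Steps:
-444288/(-151786) + (-235140 + 82045)/(-414556) = -444288*(-1/151786) - 153095*(-1/414556) = 222144/75893 + 153095/414556 = 103709966899/31461898508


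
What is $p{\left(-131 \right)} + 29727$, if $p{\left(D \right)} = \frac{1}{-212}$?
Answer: $\frac{6302123}{212} \approx 29727.0$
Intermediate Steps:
$p{\left(D \right)} = - \frac{1}{212}$
$p{\left(-131 \right)} + 29727 = - \frac{1}{212} + 29727 = \frac{6302123}{212}$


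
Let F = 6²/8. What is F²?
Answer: 81/4 ≈ 20.250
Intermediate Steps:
F = 9/2 (F = 36*(⅛) = 9/2 ≈ 4.5000)
F² = (9/2)² = 81/4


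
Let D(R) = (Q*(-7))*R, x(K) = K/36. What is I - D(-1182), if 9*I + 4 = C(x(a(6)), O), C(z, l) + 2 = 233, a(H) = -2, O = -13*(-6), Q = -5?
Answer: 372557/9 ≈ 41395.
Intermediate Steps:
O = 78
x(K) = K/36 (x(K) = K*(1/36) = K/36)
C(z, l) = 231 (C(z, l) = -2 + 233 = 231)
D(R) = 35*R (D(R) = (-5*(-7))*R = 35*R)
I = 227/9 (I = -4/9 + (⅑)*231 = -4/9 + 77/3 = 227/9 ≈ 25.222)
I - D(-1182) = 227/9 - 35*(-1182) = 227/9 - 1*(-41370) = 227/9 + 41370 = 372557/9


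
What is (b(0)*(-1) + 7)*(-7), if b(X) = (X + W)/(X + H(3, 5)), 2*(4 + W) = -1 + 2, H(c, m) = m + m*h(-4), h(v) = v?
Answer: -1421/30 ≈ -47.367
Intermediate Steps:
H(c, m) = -3*m (H(c, m) = m + m*(-4) = m - 4*m = -3*m)
W = -7/2 (W = -4 + (-1 + 2)/2 = -4 + (½)*1 = -4 + ½ = -7/2 ≈ -3.5000)
b(X) = (-7/2 + X)/(-15 + X) (b(X) = (X - 7/2)/(X - 3*5) = (-7/2 + X)/(X - 15) = (-7/2 + X)/(-15 + X))
(b(0)*(-1) + 7)*(-7) = (((-7/2 + 0)/(-15 + 0))*(-1) + 7)*(-7) = ((-7/2/(-15))*(-1) + 7)*(-7) = (-1/15*(-7/2)*(-1) + 7)*(-7) = ((7/30)*(-1) + 7)*(-7) = (-7/30 + 7)*(-7) = (203/30)*(-7) = -1421/30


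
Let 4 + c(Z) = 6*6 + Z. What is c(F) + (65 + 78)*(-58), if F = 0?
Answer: -8262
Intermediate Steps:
c(Z) = 32 + Z (c(Z) = -4 + (6*6 + Z) = -4 + (36 + Z) = 32 + Z)
c(F) + (65 + 78)*(-58) = (32 + 0) + (65 + 78)*(-58) = 32 + 143*(-58) = 32 - 8294 = -8262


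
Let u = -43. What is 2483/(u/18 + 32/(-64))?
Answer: -1719/2 ≈ -859.50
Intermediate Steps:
2483/(u/18 + 32/(-64)) = 2483/(-43/18 + 32/(-64)) = 2483/(-43*1/18 + 32*(-1/64)) = 2483/(-43/18 - ½) = 2483/(-26/9) = -9/26*2483 = -1719/2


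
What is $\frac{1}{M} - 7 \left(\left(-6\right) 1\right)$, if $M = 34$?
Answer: $\frac{1429}{34} \approx 42.029$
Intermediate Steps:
$\frac{1}{M} - 7 \left(\left(-6\right) 1\right) = \frac{1}{34} - 7 \left(\left(-6\right) 1\right) = \frac{1}{34} - -42 = \frac{1}{34} + 42 = \frac{1429}{34}$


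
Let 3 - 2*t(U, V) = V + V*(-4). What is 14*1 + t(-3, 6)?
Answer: 49/2 ≈ 24.500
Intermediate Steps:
t(U, V) = 3/2 + 3*V/2 (t(U, V) = 3/2 - (V + V*(-4))/2 = 3/2 - (V - 4*V)/2 = 3/2 - (-3)*V/2 = 3/2 + 3*V/2)
14*1 + t(-3, 6) = 14*1 + (3/2 + (3/2)*6) = 14 + (3/2 + 9) = 14 + 21/2 = 49/2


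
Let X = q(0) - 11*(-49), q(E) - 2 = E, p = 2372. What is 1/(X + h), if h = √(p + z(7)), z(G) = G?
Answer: 541/290302 - √2379/290302 ≈ 0.0016956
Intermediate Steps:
q(E) = 2 + E
X = 541 (X = (2 + 0) - 11*(-49) = 2 + 539 = 541)
h = √2379 (h = √(2372 + 7) = √2379 ≈ 48.775)
1/(X + h) = 1/(541 + √2379)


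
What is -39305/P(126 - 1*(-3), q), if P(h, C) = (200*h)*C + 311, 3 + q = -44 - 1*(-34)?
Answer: 39305/335089 ≈ 0.11730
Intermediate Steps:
q = -13 (q = -3 + (-44 - 1*(-34)) = -3 + (-44 + 34) = -3 - 10 = -13)
P(h, C) = 311 + 200*C*h (P(h, C) = 200*C*h + 311 = 311 + 200*C*h)
-39305/P(126 - 1*(-3), q) = -39305/(311 + 200*(-13)*(126 - 1*(-3))) = -39305/(311 + 200*(-13)*(126 + 3)) = -39305/(311 + 200*(-13)*129) = -39305/(311 - 335400) = -39305/(-335089) = -39305*(-1/335089) = 39305/335089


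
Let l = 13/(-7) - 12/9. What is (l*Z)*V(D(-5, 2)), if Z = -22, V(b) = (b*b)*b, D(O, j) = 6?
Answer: 106128/7 ≈ 15161.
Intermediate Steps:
V(b) = b³ (V(b) = b²*b = b³)
l = -67/21 (l = 13*(-⅐) - 12*⅑ = -13/7 - 4/3 = -67/21 ≈ -3.1905)
(l*Z)*V(D(-5, 2)) = -67/21*(-22)*6³ = (1474/21)*216 = 106128/7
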